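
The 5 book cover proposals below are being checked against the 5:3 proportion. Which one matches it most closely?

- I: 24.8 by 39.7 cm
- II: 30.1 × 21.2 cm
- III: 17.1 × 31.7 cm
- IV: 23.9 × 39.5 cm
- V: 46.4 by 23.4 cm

Target 5:3 ≈ 1.667.
I: 1.601 (Δ0.066)  II: 1.420 (Δ0.247)  III: 1.854 (Δ0.187)  IV: 1.653 (Δ0.014)  V: 1.983 (Δ0.316)

IV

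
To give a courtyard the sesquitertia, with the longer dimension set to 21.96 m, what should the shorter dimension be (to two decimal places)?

4:3 ≈ 1.33333.
Shorter side = 21.96 ÷ 1.33333 ≈ 16.4700 → 16.47 m.

16.47 m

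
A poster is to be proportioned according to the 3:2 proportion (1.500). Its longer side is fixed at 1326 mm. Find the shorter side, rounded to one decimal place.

884.0 mm

3:2 = 1.50000.
Shorter side = 1326 ÷ 1.50000 ≈ 884.000 → 884.0 mm.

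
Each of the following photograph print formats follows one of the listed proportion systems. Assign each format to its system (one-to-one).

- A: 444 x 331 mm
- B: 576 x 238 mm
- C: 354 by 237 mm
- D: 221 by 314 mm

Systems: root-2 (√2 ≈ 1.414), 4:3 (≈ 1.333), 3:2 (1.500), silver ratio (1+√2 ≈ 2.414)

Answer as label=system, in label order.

A=4:3, B=silver ratio, C=3:2, D=root-2

A = 444/331 ≈ 1.341 → 4:3 (1.333)
B = 576/238 ≈ 2.420 → silver ratio (2.414)
C = 354/237 ≈ 1.494 → 3:2 (1.500)
D = 314/221 ≈ 1.421 → root-2 (1.414)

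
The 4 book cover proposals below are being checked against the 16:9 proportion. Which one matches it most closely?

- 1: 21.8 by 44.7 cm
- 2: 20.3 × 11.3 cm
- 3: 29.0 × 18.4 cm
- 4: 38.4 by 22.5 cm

2

Target 16:9 ≈ 1.778.
1: 2.050 (Δ0.272)  2: 1.796 (Δ0.018)  3: 1.576 (Δ0.202)  4: 1.707 (Δ0.071)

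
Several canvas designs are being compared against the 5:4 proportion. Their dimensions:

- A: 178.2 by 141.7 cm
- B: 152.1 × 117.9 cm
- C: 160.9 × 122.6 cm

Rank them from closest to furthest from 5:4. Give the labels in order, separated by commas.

A, B, C

A: 178.2/141.7 ≈ 1.258 → |1.258 − 1.250| = 0.008
B: 152.1/117.9 ≈ 1.290 → |1.290 − 1.250| = 0.040
C: 160.9/122.6 ≈ 1.312 → |1.312 − 1.250| = 0.062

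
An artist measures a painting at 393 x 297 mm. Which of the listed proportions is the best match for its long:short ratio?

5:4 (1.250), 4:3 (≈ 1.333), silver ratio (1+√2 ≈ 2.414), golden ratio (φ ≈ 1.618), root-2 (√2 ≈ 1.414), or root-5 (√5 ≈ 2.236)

393/297 ≈ 1.323. Nearest candidates are 4:3 (1.333, off by 0.010) and 5:4 (1.250, off by 0.073).

4:3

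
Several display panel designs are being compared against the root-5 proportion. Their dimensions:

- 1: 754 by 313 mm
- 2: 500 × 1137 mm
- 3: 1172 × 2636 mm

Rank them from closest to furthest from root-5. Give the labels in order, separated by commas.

Ratios: 1 = 754 / 313 ≈ 2.409; 2 = 1137 / 500 ≈ 2.274; 3 = 2636 / 1172 ≈ 2.249.
|Δ from 2.236|: 1 0.173; 2 0.038; 3 0.013.

3, 2, 1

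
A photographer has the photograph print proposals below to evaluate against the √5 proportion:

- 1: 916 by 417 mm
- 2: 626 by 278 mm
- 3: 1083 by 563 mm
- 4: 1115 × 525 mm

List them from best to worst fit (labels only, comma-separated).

Ratios: 1 = 916 / 417 ≈ 2.197; 2 = 626 / 278 ≈ 2.252; 3 = 1083 / 563 ≈ 1.924; 4 = 1115 / 525 ≈ 2.124.
|Δ from 2.236|: 1 0.039; 2 0.016; 3 0.312; 4 0.112.

2, 1, 4, 3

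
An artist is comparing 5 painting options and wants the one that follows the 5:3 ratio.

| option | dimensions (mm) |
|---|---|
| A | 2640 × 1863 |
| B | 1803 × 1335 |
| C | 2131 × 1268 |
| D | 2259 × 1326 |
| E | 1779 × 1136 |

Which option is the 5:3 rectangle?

C

Target 5:3 ≈ 1.667.
A: 1.417 (Δ0.250)  B: 1.351 (Δ0.316)  C: 1.681 (Δ0.014)  D: 1.704 (Δ0.037)  E: 1.566 (Δ0.101)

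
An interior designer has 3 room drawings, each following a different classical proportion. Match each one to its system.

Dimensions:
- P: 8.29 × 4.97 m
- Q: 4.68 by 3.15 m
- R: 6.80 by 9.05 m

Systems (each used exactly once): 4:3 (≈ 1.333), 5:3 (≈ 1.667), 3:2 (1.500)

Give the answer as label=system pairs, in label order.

Ratios: P ≈ 1.668; Q ≈ 1.486; R ≈ 1.331.
Targets: 4:3 ≈ 1.333; 5:3 ≈ 1.667; 3:2 ≈ 1.500.

P=5:3, Q=3:2, R=4:3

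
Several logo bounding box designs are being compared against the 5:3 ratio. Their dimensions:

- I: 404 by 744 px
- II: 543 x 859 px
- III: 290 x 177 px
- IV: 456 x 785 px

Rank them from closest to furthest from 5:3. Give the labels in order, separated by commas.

I: 744/404 ≈ 1.842 → |1.842 − 1.667| = 0.175
II: 859/543 ≈ 1.582 → |1.582 − 1.667| = 0.085
III: 290/177 ≈ 1.638 → |1.638 − 1.667| = 0.029
IV: 785/456 ≈ 1.721 → |1.721 − 1.667| = 0.054

III, IV, II, I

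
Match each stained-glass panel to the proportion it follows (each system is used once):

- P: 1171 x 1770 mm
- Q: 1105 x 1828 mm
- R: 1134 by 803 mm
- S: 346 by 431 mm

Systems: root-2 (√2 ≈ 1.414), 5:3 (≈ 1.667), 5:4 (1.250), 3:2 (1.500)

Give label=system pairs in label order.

Ratios: P ≈ 1.512; Q ≈ 1.654; R ≈ 1.412; S ≈ 1.246.
Targets: root-2 ≈ 1.414; 5:3 ≈ 1.667; 5:4 ≈ 1.250; 3:2 ≈ 1.500.

P=3:2, Q=5:3, R=root-2, S=5:4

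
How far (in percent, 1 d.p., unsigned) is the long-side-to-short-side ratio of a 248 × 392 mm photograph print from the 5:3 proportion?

Ratio = 392 / 248 ≈ 1.5806.
Ideal 5:3 ≈ 1.6667. |1.5806 − 1.6667| / 1.6667 ≈ 5.17% → 5.2%.

5.2%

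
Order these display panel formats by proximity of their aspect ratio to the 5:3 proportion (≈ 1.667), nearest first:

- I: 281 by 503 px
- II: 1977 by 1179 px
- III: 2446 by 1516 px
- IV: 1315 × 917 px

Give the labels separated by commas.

II, III, I, IV

I: 503/281 ≈ 1.790 → |1.790 − 1.667| = 0.123
II: 1977/1179 ≈ 1.677 → |1.677 − 1.667| = 0.010
III: 2446/1516 ≈ 1.613 → |1.613 − 1.667| = 0.054
IV: 1315/917 ≈ 1.434 → |1.434 − 1.667| = 0.233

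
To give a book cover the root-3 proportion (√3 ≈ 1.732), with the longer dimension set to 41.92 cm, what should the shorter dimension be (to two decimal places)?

root-3 ≈ 1.73205.
Shorter side = 41.92 ÷ 1.73205 ≈ 24.2025 → 24.20 cm.

24.20 cm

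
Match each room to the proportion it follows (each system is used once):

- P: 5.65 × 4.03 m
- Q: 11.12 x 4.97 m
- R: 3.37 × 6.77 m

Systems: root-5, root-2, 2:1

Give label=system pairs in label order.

P=root-2, Q=root-5, R=2:1

P = 5.65/4.03 ≈ 1.402 → root-2 (1.414)
Q = 11.12/4.97 ≈ 2.237 → root-5 (2.236)
R = 6.77/3.37 ≈ 2.009 → 2:1 (2.000)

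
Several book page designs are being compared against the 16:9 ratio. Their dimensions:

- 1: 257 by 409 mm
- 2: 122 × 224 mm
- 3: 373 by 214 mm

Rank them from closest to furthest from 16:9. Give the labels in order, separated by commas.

Ratios: 1 = 409 / 257 ≈ 1.591; 2 = 224 / 122 ≈ 1.836; 3 = 373 / 214 ≈ 1.743.
|Δ from 1.778|: 1 0.187; 2 0.058; 3 0.035.

3, 2, 1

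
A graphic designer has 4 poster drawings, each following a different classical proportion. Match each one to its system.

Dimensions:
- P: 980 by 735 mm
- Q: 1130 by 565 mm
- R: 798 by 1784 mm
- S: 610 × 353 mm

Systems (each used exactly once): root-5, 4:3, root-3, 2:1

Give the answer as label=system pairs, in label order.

P=4:3, Q=2:1, R=root-5, S=root-3

Ratios: P ≈ 1.333; Q ≈ 2.000; R ≈ 2.236; S ≈ 1.728.
Targets: root-5 ≈ 2.236; 4:3 ≈ 1.333; root-3 ≈ 1.732; 2:1 ≈ 2.000.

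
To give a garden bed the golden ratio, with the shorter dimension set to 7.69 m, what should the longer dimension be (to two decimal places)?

12.44 m

golden ratio ≈ 1.61803.
Longer side = 7.69 × 1.61803 ≈ 12.4427 → 12.44 m.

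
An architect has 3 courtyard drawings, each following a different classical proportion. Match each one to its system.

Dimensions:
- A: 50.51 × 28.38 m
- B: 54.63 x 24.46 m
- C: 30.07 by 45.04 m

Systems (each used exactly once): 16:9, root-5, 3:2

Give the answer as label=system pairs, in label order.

A=16:9, B=root-5, C=3:2

Ratios: A ≈ 1.780; B ≈ 2.233; C ≈ 1.498.
Targets: 16:9 ≈ 1.778; root-5 ≈ 2.236; 3:2 ≈ 1.500.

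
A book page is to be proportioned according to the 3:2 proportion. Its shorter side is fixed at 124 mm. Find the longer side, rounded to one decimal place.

3:2 = 1.50000.
Longer side = 124 × 1.50000 ≈ 186.000 → 186.0 mm.

186.0 mm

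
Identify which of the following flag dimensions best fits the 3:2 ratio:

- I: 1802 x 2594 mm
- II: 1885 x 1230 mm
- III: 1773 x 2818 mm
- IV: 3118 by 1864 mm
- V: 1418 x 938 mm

Target 3:2 ≈ 1.500.
I: 1.440 (Δ0.060)  II: 1.533 (Δ0.033)  III: 1.589 (Δ0.089)  IV: 1.673 (Δ0.173)  V: 1.512 (Δ0.012)

V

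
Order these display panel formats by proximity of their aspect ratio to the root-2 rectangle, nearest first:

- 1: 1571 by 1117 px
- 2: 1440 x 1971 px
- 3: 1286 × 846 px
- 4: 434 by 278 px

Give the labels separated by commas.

1: 1571/1117 ≈ 1.406 → |1.406 − 1.414| = 0.008
2: 1971/1440 ≈ 1.369 → |1.369 − 1.414| = 0.045
3: 1286/846 ≈ 1.520 → |1.520 − 1.414| = 0.106
4: 434/278 ≈ 1.561 → |1.561 − 1.414| = 0.147

1, 2, 3, 4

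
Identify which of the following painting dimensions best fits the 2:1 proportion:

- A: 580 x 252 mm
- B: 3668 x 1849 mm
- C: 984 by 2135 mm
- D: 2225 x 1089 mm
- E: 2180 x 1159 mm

Target 2:1 ≈ 2.000.
A: 2.302 (Δ0.302)  B: 1.984 (Δ0.016)  C: 2.170 (Δ0.170)  D: 2.043 (Δ0.043)  E: 1.881 (Δ0.119)

B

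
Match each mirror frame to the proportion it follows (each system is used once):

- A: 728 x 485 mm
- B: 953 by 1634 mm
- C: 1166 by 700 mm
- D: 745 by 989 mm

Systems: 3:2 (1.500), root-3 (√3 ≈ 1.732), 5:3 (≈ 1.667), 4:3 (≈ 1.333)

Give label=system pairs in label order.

A=3:2, B=root-3, C=5:3, D=4:3

Ratios: A ≈ 1.501; B ≈ 1.715; C ≈ 1.666; D ≈ 1.328.
Targets: 3:2 ≈ 1.500; root-3 ≈ 1.732; 5:3 ≈ 1.667; 4:3 ≈ 1.333.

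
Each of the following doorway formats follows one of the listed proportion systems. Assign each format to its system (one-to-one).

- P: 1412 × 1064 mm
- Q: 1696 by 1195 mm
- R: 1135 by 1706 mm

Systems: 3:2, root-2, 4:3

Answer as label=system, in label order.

P=4:3, Q=root-2, R=3:2

Ratios: P ≈ 1.327; Q ≈ 1.419; R ≈ 1.503.
Targets: 3:2 ≈ 1.500; root-2 ≈ 1.414; 4:3 ≈ 1.333.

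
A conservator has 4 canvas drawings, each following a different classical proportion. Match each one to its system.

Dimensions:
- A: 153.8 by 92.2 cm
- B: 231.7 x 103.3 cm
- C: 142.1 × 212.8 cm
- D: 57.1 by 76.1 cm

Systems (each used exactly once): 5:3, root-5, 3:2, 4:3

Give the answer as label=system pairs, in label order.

A = 153.8/92.2 ≈ 1.668 → 5:3 (1.667)
B = 231.7/103.3 ≈ 2.243 → root-5 (2.236)
C = 212.8/142.1 ≈ 1.498 → 3:2 (1.500)
D = 76.1/57.1 ≈ 1.333 → 4:3 (1.333)

A=5:3, B=root-5, C=3:2, D=4:3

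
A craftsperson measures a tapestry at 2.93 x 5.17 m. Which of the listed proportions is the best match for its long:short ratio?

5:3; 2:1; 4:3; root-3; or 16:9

5.17/2.93 ≈ 1.765. Nearest candidates are 16:9 (1.778, off by 0.013) and root-3 (1.732, off by 0.033).

16:9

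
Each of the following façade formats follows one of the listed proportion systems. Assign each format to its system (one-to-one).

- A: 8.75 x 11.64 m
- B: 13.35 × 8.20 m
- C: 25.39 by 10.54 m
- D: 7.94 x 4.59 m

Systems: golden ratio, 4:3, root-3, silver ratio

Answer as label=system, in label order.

A = 11.64/8.75 ≈ 1.330 → 4:3 (1.333)
B = 13.35/8.20 ≈ 1.628 → golden ratio (1.618)
C = 25.39/10.54 ≈ 2.409 → silver ratio (2.414)
D = 7.94/4.59 ≈ 1.730 → root-3 (1.732)

A=4:3, B=golden ratio, C=silver ratio, D=root-3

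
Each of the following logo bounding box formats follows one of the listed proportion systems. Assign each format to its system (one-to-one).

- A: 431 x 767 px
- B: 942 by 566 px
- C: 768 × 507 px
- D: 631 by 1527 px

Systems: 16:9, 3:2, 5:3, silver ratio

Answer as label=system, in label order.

Ratios: A ≈ 1.780; B ≈ 1.664; C ≈ 1.515; D ≈ 2.420.
Targets: 16:9 ≈ 1.778; 3:2 ≈ 1.500; 5:3 ≈ 1.667; silver ratio ≈ 2.414.

A=16:9, B=5:3, C=3:2, D=silver ratio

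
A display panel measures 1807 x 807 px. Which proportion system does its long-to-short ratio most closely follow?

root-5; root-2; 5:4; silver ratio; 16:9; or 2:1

root-5

1807/807 ≈ 2.239. Nearest candidates are root-5 (2.236, off by 0.003) and silver ratio (2.414, off by 0.175).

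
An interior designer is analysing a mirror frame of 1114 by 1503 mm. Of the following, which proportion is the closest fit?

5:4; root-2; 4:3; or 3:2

4:3

1503/1114 ≈ 1.349. Nearest candidates are 4:3 (1.333, off by 0.016) and root-2 (1.414, off by 0.065).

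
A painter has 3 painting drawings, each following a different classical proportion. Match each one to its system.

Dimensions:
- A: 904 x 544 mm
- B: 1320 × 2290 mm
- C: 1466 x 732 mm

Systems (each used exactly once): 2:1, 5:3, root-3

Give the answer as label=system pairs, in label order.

Ratios: A ≈ 1.662; B ≈ 1.735; C ≈ 2.003.
Targets: 2:1 ≈ 2.000; 5:3 ≈ 1.667; root-3 ≈ 1.732.

A=5:3, B=root-3, C=2:1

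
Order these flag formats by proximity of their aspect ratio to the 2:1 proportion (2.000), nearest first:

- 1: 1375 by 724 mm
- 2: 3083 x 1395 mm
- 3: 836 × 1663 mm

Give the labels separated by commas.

3, 1, 2

1: 1375/724 ≈ 1.899 → |1.899 − 2.000| = 0.101
2: 3083/1395 ≈ 2.210 → |2.210 − 2.000| = 0.210
3: 1663/836 ≈ 1.989 → |1.989 − 2.000| = 0.011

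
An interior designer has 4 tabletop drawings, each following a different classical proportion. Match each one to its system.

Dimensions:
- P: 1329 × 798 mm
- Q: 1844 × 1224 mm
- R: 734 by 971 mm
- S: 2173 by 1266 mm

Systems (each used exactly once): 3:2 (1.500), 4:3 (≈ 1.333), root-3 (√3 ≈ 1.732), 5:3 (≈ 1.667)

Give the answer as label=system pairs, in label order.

Ratios: P ≈ 1.665; Q ≈ 1.507; R ≈ 1.323; S ≈ 1.716.
Targets: 3:2 ≈ 1.500; 4:3 ≈ 1.333; root-3 ≈ 1.732; 5:3 ≈ 1.667.

P=5:3, Q=3:2, R=4:3, S=root-3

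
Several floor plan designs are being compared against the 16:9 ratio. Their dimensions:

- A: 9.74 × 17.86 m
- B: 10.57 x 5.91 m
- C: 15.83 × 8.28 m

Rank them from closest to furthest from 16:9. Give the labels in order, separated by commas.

Ratios: A = 17.86 / 9.74 ≈ 1.834; B = 10.57 / 5.91 ≈ 1.788; C = 15.83 / 8.28 ≈ 1.912.
|Δ from 1.778|: A 0.056; B 0.010; C 0.134.

B, A, C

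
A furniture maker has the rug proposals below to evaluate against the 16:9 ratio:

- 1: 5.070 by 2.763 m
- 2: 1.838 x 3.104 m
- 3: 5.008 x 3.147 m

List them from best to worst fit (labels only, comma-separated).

Ratios: 1 = 5.070 / 2.763 ≈ 1.835; 2 = 3.104 / 1.838 ≈ 1.689; 3 = 5.008 / 3.147 ≈ 1.591.
|Δ from 1.778|: 1 0.057; 2 0.089; 3 0.187.

1, 2, 3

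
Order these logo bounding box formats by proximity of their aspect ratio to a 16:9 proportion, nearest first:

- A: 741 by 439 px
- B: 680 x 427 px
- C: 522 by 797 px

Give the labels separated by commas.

A: 741/439 ≈ 1.688 → |1.688 − 1.778| = 0.090
B: 680/427 ≈ 1.593 → |1.593 − 1.778| = 0.185
C: 797/522 ≈ 1.527 → |1.527 − 1.778| = 0.251

A, B, C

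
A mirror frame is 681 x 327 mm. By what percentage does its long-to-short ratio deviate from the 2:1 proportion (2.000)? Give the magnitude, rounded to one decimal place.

4.1%

Ratio = 681 / 327 ≈ 2.0826.
Ideal 2:1 = 2.0000. |2.0826 − 2.0000| / 2.0000 ≈ 4.13% → 4.1%.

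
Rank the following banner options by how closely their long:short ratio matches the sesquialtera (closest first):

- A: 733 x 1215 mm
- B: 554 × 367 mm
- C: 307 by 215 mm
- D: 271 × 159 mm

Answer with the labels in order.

Ratios: A = 1215 / 733 ≈ 1.658; B = 554 / 367 ≈ 1.510; C = 307 / 215 ≈ 1.428; D = 271 / 159 ≈ 1.704.
|Δ from 1.500|: A 0.158; B 0.010; C 0.072; D 0.204.

B, C, A, D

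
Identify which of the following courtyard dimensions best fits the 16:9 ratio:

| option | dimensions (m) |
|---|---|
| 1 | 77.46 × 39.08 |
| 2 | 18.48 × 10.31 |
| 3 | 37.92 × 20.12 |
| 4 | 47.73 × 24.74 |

2

Ratios (long/short): 1 ≈ 1.982; 2 ≈ 1.792; 3 ≈ 1.885; 4 ≈ 1.929.
16:9 ≈ 1.778; option 2 is nearest (Δ 0.014).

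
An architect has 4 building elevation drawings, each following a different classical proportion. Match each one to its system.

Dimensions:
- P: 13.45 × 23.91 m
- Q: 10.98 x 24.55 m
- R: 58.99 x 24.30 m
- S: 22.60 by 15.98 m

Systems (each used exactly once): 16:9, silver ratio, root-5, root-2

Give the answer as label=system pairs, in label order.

P=16:9, Q=root-5, R=silver ratio, S=root-2

P = 23.91/13.45 ≈ 1.778 → 16:9 (1.778)
Q = 24.55/10.98 ≈ 2.236 → root-5 (2.236)
R = 58.99/24.30 ≈ 2.428 → silver ratio (2.414)
S = 22.60/15.98 ≈ 1.414 → root-2 (1.414)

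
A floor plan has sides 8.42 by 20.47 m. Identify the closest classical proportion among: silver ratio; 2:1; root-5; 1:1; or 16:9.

silver ratio

Ratio = 20.47 / 8.42 ≈ 2.431.
Distances: silver ratio 2.414 (Δ 0.017); 2:1 2.000 (Δ 0.431); root-5 2.236 (Δ 0.195); 1:1 1.000 (Δ 1.431); 16:9 1.778 (Δ 0.653).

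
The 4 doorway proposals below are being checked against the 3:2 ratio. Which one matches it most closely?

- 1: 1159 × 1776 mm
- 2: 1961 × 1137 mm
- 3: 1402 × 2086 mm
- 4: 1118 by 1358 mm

Target 3:2 ≈ 1.500.
1: 1.532 (Δ0.032)  2: 1.725 (Δ0.225)  3: 1.488 (Δ0.012)  4: 1.215 (Δ0.285)

3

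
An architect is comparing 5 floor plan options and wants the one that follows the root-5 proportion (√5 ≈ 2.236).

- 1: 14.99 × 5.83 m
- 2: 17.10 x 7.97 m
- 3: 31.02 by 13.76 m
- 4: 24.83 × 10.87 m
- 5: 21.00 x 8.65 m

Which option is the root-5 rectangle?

3

Ratios (long/short): 1 ≈ 2.571; 2 ≈ 2.146; 3 ≈ 2.254; 4 ≈ 2.284; 5 ≈ 2.428.
root-5 ≈ 2.236; option 3 is nearest (Δ 0.018).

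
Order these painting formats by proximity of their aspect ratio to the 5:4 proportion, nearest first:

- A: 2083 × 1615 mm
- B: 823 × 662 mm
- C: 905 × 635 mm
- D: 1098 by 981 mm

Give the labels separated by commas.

A: 2083/1615 ≈ 1.290 → |1.290 − 1.250| = 0.040
B: 823/662 ≈ 1.243 → |1.243 − 1.250| = 0.007
C: 905/635 ≈ 1.425 → |1.425 − 1.250| = 0.175
D: 1098/981 ≈ 1.119 → |1.119 − 1.250| = 0.131

B, A, D, C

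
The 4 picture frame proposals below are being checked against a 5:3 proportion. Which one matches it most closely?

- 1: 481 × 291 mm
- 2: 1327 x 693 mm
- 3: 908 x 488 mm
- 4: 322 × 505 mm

Target 5:3 ≈ 1.667.
1: 1.653 (Δ0.014)  2: 1.915 (Δ0.248)  3: 1.861 (Δ0.194)  4: 1.568 (Δ0.099)

1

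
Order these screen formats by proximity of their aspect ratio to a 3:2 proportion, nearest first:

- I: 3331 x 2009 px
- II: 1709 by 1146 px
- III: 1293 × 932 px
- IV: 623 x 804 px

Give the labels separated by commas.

I: 3331/2009 ≈ 1.658 → |1.658 − 1.500| = 0.158
II: 1709/1146 ≈ 1.491 → |1.491 − 1.500| = 0.009
III: 1293/932 ≈ 1.387 → |1.387 − 1.500| = 0.113
IV: 804/623 ≈ 1.291 → |1.291 − 1.500| = 0.209

II, III, I, IV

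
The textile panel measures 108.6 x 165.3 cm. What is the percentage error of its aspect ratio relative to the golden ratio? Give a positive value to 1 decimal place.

5.9%

Ratio = 165.3 / 108.6 ≈ 1.5221.
Ideal golden ratio ≈ 1.6180. |1.5221 − 1.6180| / 1.6180 ≈ 5.93% → 5.9%.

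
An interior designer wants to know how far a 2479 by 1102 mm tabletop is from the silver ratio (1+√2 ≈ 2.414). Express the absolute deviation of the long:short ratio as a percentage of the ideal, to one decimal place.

Ratio = 2479 / 1102 ≈ 2.2495.
Ideal silver ratio ≈ 2.4142. |2.2495 − 2.4142| / 2.4142 ≈ 6.82% → 6.8%.

6.8%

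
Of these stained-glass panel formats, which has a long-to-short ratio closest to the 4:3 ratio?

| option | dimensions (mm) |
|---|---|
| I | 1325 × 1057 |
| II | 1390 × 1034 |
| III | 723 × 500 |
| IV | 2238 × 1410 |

II

Target 4:3 ≈ 1.333.
I: 1.254 (Δ0.079)  II: 1.344 (Δ0.011)  III: 1.446 (Δ0.113)  IV: 1.587 (Δ0.254)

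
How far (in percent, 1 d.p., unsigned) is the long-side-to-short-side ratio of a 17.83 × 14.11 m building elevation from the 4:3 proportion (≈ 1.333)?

5.2%

Ratio = 17.83 / 14.11 ≈ 1.2636.
Ideal 4:3 ≈ 1.3333. |1.2636 − 1.3333| / 1.3333 ≈ 5.23% → 5.2%.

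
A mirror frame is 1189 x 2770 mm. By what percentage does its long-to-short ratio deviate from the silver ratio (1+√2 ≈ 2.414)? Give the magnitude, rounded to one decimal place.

Ratio = 2770 / 1189 ≈ 2.3297.
Ideal silver ratio ≈ 2.4142. |2.3297 − 2.4142| / 2.4142 ≈ 3.50% → 3.5%.

3.5%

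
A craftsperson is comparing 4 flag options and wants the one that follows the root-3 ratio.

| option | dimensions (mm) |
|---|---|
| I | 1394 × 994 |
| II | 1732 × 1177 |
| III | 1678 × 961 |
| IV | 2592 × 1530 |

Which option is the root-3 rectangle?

III

Ratios (long/short): I ≈ 1.402; II ≈ 1.472; III ≈ 1.746; IV ≈ 1.694.
root-3 ≈ 1.732; option III is nearest (Δ 0.014).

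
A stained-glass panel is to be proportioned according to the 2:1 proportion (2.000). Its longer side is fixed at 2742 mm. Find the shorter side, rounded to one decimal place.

2:1 = 2.00000.
Shorter side = 2742 ÷ 2.00000 ≈ 1371.000 → 1371.0 mm.

1371.0 mm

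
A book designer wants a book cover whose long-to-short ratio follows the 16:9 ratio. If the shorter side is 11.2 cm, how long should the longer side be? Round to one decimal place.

16:9 ≈ 1.77778.
Longer side = 11.2 × 1.77778 ≈ 19.911 → 19.9 cm.

19.9 cm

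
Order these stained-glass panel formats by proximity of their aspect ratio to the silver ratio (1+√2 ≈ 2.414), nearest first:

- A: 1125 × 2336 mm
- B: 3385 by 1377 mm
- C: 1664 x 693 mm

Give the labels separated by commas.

C, B, A

A: 2336/1125 ≈ 2.076 → |2.076 − 2.414| = 0.338
B: 3385/1377 ≈ 2.458 → |2.458 − 2.414| = 0.044
C: 1664/693 ≈ 2.401 → |2.401 − 2.414| = 0.013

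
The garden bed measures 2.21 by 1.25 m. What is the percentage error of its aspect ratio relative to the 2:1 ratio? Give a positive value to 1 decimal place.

11.6%

Ratio = 2.21 / 1.25 ≈ 1.7680.
Ideal 2:1 = 2.0000. |1.7680 − 2.0000| / 2.0000 ≈ 11.60% → 11.6%.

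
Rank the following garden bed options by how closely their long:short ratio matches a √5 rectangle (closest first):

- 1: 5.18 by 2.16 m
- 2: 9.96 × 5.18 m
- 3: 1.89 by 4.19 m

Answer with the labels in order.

3, 1, 2

1: 5.18/2.16 ≈ 2.398 → |2.398 − 2.236| = 0.162
2: 9.96/5.18 ≈ 1.923 → |1.923 − 2.236| = 0.313
3: 4.19/1.89 ≈ 2.217 → |2.217 − 2.236| = 0.019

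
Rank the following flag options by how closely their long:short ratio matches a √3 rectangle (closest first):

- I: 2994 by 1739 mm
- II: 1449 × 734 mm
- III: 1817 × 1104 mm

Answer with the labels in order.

I, III, II

I: 2994/1739 ≈ 1.722 → |1.722 − 1.732| = 0.010
II: 1449/734 ≈ 1.974 → |1.974 − 1.732| = 0.242
III: 1817/1104 ≈ 1.646 → |1.646 − 1.732| = 0.086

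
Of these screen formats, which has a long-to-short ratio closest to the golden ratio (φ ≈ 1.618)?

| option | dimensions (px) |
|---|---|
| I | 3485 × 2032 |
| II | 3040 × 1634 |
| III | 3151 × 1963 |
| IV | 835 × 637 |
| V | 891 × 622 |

III

Target golden ratio ≈ 1.618.
I: 1.715 (Δ0.097)  II: 1.860 (Δ0.242)  III: 1.605 (Δ0.013)  IV: 1.311 (Δ0.307)  V: 1.432 (Δ0.186)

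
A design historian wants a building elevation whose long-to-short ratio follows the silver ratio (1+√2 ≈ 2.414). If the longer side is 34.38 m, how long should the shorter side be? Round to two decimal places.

14.24 m

silver ratio ≈ 2.41421.
Shorter side = 34.38 ÷ 2.41421 ≈ 14.2407 → 14.24 m.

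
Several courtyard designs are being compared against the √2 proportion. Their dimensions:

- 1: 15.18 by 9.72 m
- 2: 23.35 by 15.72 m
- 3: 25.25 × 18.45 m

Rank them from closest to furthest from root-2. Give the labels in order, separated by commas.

Ratios: 1 = 15.18 / 9.72 ≈ 1.562; 2 = 23.35 / 15.72 ≈ 1.485; 3 = 25.25 / 18.45 ≈ 1.369.
|Δ from 1.414|: 1 0.148; 2 0.071; 3 0.045.

3, 2, 1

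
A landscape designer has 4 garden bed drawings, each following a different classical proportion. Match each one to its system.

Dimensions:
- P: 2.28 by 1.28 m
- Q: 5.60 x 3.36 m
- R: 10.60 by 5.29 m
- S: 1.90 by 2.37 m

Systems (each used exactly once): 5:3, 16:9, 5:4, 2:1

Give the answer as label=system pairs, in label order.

P=16:9, Q=5:3, R=2:1, S=5:4

Ratios: P ≈ 1.781; Q ≈ 1.667; R ≈ 2.004; S ≈ 1.247.
Targets: 5:3 ≈ 1.667; 16:9 ≈ 1.778; 5:4 ≈ 1.250; 2:1 ≈ 2.000.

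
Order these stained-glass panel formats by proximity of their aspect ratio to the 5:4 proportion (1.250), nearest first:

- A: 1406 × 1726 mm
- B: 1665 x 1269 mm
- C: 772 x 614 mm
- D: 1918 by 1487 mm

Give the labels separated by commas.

C, A, D, B

Ratios: A = 1726 / 1406 ≈ 1.228; B = 1665 / 1269 ≈ 1.312; C = 772 / 614 ≈ 1.257; D = 1918 / 1487 ≈ 1.290.
|Δ from 1.250|: A 0.022; B 0.062; C 0.007; D 0.040.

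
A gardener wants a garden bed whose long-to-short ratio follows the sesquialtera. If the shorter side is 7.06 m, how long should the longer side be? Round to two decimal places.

10.59 m

3:2 = 1.50000.
Longer side = 7.06 × 1.50000 ≈ 10.5900 → 10.59 m.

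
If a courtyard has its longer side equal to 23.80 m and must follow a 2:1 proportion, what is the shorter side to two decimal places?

2:1 = 2.00000.
Shorter side = 23.80 ÷ 2.00000 ≈ 11.9000 → 11.90 m.

11.90 m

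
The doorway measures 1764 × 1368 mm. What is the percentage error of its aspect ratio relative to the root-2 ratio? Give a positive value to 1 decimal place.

8.8%

Ratio = 1764 / 1368 ≈ 1.2895.
Ideal root-2 ≈ 1.4142. |1.2895 − 1.4142| / 1.4142 ≈ 8.82% → 8.8%.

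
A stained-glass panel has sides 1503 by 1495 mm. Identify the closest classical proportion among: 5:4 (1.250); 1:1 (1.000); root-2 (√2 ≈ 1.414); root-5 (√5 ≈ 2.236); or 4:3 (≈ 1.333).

1:1

Ratio = 1503 / 1495 ≈ 1.005.
Distances: 5:4 1.250 (Δ 0.245); 1:1 1.000 (Δ 0.005); root-2 1.414 (Δ 0.409); root-5 2.236 (Δ 1.231); 4:3 1.333 (Δ 0.328).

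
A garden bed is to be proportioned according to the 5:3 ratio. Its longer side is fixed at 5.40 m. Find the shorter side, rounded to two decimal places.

3.24 m

5:3 ≈ 1.66667.
Shorter side = 5.40 ÷ 1.66667 ≈ 3.2400 → 3.24 m.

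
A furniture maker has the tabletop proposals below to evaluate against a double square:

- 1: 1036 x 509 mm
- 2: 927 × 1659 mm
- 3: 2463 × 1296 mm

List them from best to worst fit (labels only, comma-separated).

1, 3, 2

1: 1036/509 ≈ 2.035 → |2.035 − 2.000| = 0.035
2: 1659/927 ≈ 1.790 → |1.790 − 2.000| = 0.210
3: 2463/1296 ≈ 1.900 → |1.900 − 2.000| = 0.100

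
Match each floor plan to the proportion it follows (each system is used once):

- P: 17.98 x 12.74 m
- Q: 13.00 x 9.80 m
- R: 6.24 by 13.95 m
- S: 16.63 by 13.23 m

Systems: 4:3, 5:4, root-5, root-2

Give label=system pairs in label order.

P=root-2, Q=4:3, R=root-5, S=5:4

Ratios: P ≈ 1.411; Q ≈ 1.327; R ≈ 2.236; S ≈ 1.257.
Targets: 4:3 ≈ 1.333; 5:4 ≈ 1.250; root-5 ≈ 2.236; root-2 ≈ 1.414.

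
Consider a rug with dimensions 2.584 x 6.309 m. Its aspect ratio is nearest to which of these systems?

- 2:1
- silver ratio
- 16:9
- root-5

6.309/2.584 ≈ 2.442. Nearest candidates are silver ratio (2.414, off by 0.028) and root-5 (2.236, off by 0.206).

silver ratio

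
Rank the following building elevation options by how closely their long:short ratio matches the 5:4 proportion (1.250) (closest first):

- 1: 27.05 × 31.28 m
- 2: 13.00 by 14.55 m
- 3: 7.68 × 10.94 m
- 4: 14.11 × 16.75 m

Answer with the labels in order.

4, 1, 2, 3

Ratios: 1 = 31.28 / 27.05 ≈ 1.156; 2 = 14.55 / 13.00 ≈ 1.119; 3 = 10.94 / 7.68 ≈ 1.424; 4 = 16.75 / 14.11 ≈ 1.187.
|Δ from 1.250|: 1 0.094; 2 0.131; 3 0.174; 4 0.063.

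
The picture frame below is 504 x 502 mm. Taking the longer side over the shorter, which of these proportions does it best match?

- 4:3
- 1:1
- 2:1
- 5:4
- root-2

Ratio = 504 / 502 ≈ 1.004.
Distances: 4:3 1.333 (Δ 0.329); 1:1 1.000 (Δ 0.004); 2:1 2.000 (Δ 0.996); 5:4 1.250 (Δ 0.246); root-2 1.414 (Δ 0.410).

1:1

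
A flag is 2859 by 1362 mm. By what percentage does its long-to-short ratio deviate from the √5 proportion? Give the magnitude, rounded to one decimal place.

6.1%

Ratio = 2859 / 1362 ≈ 2.0991.
Ideal root-5 ≈ 2.2361. |2.0991 − 2.2361| / 2.2361 ≈ 6.13% → 6.1%.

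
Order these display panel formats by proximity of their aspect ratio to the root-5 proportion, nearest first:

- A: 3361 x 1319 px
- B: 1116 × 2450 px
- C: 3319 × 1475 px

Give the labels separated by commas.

C, B, A

A: 3361/1319 ≈ 2.548 → |2.548 − 2.236| = 0.312
B: 2450/1116 ≈ 2.195 → |2.195 − 2.236| = 0.041
C: 3319/1475 ≈ 2.250 → |2.250 − 2.236| = 0.014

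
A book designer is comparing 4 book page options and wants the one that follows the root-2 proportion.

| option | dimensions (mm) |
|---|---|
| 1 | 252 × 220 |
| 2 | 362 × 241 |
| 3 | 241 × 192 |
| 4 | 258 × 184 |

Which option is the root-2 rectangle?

Target root-2 ≈ 1.414.
1: 1.145 (Δ0.269)  2: 1.502 (Δ0.088)  3: 1.255 (Δ0.159)  4: 1.402 (Δ0.012)

4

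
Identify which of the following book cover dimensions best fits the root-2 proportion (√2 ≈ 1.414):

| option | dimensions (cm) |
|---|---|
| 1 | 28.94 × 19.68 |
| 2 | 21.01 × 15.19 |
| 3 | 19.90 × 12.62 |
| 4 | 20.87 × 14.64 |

Target root-2 ≈ 1.414.
1: 1.471 (Δ0.057)  2: 1.383 (Δ0.031)  3: 1.577 (Δ0.163)  4: 1.426 (Δ0.012)

4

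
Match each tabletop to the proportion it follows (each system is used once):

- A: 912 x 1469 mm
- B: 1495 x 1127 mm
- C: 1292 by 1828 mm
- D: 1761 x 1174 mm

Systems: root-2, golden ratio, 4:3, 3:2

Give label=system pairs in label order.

Ratios: A ≈ 1.611; B ≈ 1.327; C ≈ 1.415; D ≈ 1.500.
Targets: root-2 ≈ 1.414; golden ratio ≈ 1.618; 4:3 ≈ 1.333; 3:2 ≈ 1.500.

A=golden ratio, B=4:3, C=root-2, D=3:2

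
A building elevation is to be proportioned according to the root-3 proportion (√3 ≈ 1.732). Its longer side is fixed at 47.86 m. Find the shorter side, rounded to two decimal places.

root-3 ≈ 1.73205.
Shorter side = 47.86 ÷ 1.73205 ≈ 27.6320 → 27.63 m.

27.63 m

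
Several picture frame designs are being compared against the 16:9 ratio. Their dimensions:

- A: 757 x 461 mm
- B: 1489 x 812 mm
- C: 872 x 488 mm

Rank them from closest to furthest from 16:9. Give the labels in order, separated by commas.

C, B, A

A: 757/461 ≈ 1.642 → |1.642 − 1.778| = 0.136
B: 1489/812 ≈ 1.834 → |1.834 − 1.778| = 0.056
C: 872/488 ≈ 1.787 → |1.787 − 1.778| = 0.009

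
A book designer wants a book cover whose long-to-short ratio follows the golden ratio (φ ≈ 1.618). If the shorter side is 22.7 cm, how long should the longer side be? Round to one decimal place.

36.7 cm

golden ratio ≈ 1.61803.
Longer side = 22.7 × 1.61803 ≈ 36.729 → 36.7 cm.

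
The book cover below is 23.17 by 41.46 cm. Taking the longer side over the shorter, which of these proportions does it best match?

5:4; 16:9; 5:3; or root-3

41.46/23.17 ≈ 1.789. Nearest candidates are 16:9 (1.778, off by 0.011) and root-3 (1.732, off by 0.057).

16:9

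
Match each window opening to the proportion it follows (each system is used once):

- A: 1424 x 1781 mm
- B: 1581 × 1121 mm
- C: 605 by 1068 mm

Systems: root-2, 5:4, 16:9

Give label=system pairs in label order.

A=5:4, B=root-2, C=16:9

A = 1781/1424 ≈ 1.251 → 5:4 (1.250)
B = 1581/1121 ≈ 1.410 → root-2 (1.414)
C = 1068/605 ≈ 1.765 → 16:9 (1.778)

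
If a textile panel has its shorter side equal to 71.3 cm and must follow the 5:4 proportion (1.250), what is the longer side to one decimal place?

5:4 = 1.25000.
Longer side = 71.3 × 1.25000 ≈ 89.125 → 89.1 cm.

89.1 cm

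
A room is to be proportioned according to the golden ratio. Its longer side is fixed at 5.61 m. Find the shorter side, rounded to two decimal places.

golden ratio ≈ 1.61803.
Shorter side = 5.61 ÷ 1.61803 ≈ 3.4672 → 3.47 m.

3.47 m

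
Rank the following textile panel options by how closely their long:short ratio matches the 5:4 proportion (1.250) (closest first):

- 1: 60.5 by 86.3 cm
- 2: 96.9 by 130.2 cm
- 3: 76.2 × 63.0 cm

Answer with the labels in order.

Ratios: 1 = 86.3 / 60.5 ≈ 1.426; 2 = 130.2 / 96.9 ≈ 1.344; 3 = 76.2 / 63.0 ≈ 1.210.
|Δ from 1.250|: 1 0.176; 2 0.094; 3 0.040.

3, 2, 1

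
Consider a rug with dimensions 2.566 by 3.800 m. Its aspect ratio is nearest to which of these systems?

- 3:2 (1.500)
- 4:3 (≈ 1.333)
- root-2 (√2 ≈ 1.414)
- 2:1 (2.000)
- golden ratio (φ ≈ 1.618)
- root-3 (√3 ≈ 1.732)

3:2

Ratio = 3.800 / 2.566 ≈ 1.481.
Distances: 3:2 1.500 (Δ 0.019); 4:3 1.333 (Δ 0.148); root-2 1.414 (Δ 0.067); 2:1 2.000 (Δ 0.519); golden ratio 1.618 (Δ 0.137); root-3 1.732 (Δ 0.251).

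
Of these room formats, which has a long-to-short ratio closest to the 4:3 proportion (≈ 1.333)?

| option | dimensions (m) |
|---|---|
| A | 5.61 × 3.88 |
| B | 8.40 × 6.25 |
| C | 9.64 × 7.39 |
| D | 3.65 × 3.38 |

Target 4:3 ≈ 1.333.
A: 1.446 (Δ0.113)  B: 1.344 (Δ0.011)  C: 1.304 (Δ0.029)  D: 1.080 (Δ0.253)

B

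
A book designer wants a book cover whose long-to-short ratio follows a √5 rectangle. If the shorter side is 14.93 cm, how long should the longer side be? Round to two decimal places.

33.38 cm

root-5 ≈ 2.23607.
Longer side = 14.93 × 2.23607 ≈ 33.3845 → 33.38 cm.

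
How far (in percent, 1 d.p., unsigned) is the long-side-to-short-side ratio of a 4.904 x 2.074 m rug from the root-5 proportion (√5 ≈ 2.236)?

Ratio = 4.904 / 2.074 ≈ 2.3645.
Ideal root-5 ≈ 2.2361. |2.3645 − 2.2361| / 2.2361 ≈ 5.74% → 5.7%.

5.7%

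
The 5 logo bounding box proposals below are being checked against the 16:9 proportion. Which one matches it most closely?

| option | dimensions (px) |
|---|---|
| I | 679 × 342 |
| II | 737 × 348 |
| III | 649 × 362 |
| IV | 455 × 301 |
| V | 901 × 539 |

Ratios (long/short): I ≈ 1.985; II ≈ 2.118; III ≈ 1.793; IV ≈ 1.512; V ≈ 1.672.
16:9 ≈ 1.778; option III is nearest (Δ 0.015).

III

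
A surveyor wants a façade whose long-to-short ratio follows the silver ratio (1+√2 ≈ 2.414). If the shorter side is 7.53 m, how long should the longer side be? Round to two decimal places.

silver ratio ≈ 2.41421.
Longer side = 7.53 × 2.41421 ≈ 18.1790 → 18.18 m.

18.18 m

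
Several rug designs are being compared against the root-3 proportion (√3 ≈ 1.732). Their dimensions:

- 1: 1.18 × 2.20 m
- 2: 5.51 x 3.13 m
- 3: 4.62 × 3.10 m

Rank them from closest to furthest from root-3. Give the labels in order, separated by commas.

Ratios: 1 = 2.20 / 1.18 ≈ 1.864; 2 = 5.51 / 3.13 ≈ 1.760; 3 = 4.62 / 3.10 ≈ 1.490.
|Δ from 1.732|: 1 0.132; 2 0.028; 3 0.242.

2, 1, 3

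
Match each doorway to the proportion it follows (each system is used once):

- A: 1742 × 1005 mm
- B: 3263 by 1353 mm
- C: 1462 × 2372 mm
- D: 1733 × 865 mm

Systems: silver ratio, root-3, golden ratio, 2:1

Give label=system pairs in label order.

A=root-3, B=silver ratio, C=golden ratio, D=2:1

A = 1742/1005 ≈ 1.733 → root-3 (1.732)
B = 3263/1353 ≈ 2.412 → silver ratio (2.414)
C = 2372/1462 ≈ 1.622 → golden ratio (1.618)
D = 1733/865 ≈ 2.003 → 2:1 (2.000)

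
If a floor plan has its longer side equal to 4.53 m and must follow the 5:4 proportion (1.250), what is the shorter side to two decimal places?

3.62 m

5:4 = 1.25000.
Shorter side = 4.53 ÷ 1.25000 ≈ 3.6240 → 3.62 m.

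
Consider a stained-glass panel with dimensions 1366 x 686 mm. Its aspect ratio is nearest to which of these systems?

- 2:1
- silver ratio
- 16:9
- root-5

Ratio = 1366 / 686 ≈ 1.991.
Distances: 2:1 2.000 (Δ 0.009); silver ratio 2.414 (Δ 0.423); 16:9 1.778 (Δ 0.213); root-5 2.236 (Δ 0.245).

2:1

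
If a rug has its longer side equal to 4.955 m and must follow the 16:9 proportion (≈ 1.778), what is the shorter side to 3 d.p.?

16:9 ≈ 1.77778.
Shorter side = 4.955 ÷ 1.77778 ≈ 2.78718 → 2.787 m.

2.787 m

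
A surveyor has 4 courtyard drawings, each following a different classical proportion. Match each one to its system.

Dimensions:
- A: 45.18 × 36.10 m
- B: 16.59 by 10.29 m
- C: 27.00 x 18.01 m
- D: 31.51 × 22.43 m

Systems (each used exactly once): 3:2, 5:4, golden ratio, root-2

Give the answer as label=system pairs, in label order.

A = 45.18/36.10 ≈ 1.252 → 5:4 (1.250)
B = 16.59/10.29 ≈ 1.612 → golden ratio (1.618)
C = 27.00/18.01 ≈ 1.499 → 3:2 (1.500)
D = 31.51/22.43 ≈ 1.405 → root-2 (1.414)

A=5:4, B=golden ratio, C=3:2, D=root-2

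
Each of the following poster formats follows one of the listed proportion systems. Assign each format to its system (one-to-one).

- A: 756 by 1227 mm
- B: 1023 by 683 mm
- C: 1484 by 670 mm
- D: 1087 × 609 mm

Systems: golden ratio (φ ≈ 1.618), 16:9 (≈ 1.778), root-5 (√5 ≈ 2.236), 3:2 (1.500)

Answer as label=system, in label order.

A = 1227/756 ≈ 1.623 → golden ratio (1.618)
B = 1023/683 ≈ 1.498 → 3:2 (1.500)
C = 1484/670 ≈ 2.215 → root-5 (2.236)
D = 1087/609 ≈ 1.785 → 16:9 (1.778)

A=golden ratio, B=3:2, C=root-5, D=16:9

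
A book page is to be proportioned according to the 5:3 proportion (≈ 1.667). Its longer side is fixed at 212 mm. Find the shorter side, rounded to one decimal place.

5:3 ≈ 1.66667.
Shorter side = 212 ÷ 1.66667 ≈ 127.200 → 127.2 mm.

127.2 mm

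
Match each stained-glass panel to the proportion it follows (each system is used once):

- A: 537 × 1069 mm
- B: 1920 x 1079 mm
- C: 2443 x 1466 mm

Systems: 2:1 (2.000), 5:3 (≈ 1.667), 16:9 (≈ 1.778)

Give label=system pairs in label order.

A = 1069/537 ≈ 1.991 → 2:1 (2.000)
B = 1920/1079 ≈ 1.779 → 16:9 (1.778)
C = 2443/1466 ≈ 1.666 → 5:3 (1.667)

A=2:1, B=16:9, C=5:3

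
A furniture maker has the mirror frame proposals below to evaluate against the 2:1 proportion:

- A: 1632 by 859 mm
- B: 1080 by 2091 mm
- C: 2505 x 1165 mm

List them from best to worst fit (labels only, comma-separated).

B, A, C

A: 1632/859 ≈ 1.900 → |1.900 − 2.000| = 0.100
B: 2091/1080 ≈ 1.936 → |1.936 − 2.000| = 0.064
C: 2505/1165 ≈ 2.150 → |2.150 − 2.000| = 0.150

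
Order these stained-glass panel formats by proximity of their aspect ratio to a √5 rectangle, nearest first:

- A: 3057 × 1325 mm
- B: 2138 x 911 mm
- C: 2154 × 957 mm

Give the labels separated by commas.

C, A, B

A: 3057/1325 ≈ 2.307 → |2.307 − 2.236| = 0.071
B: 2138/911 ≈ 2.347 → |2.347 − 2.236| = 0.111
C: 2154/957 ≈ 2.251 → |2.251 − 2.236| = 0.015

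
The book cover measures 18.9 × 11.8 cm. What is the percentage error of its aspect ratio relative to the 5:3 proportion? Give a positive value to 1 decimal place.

3.9%

Ratio = 18.9 / 11.8 ≈ 1.6017.
Ideal 5:3 ≈ 1.6667. |1.6017 − 1.6667| / 1.6667 ≈ 3.90% → 3.9%.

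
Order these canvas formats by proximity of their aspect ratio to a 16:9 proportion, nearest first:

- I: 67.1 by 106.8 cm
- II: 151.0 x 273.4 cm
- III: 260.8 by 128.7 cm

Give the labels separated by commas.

II, I, III

Ratios: I = 106.8 / 67.1 ≈ 1.592; II = 273.4 / 151.0 ≈ 1.811; III = 260.8 / 128.7 ≈ 2.026.
|Δ from 1.778|: I 0.186; II 0.033; III 0.248.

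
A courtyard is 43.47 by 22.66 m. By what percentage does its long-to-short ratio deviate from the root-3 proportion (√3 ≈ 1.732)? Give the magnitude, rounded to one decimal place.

10.8%

Ratio = 43.47 / 22.66 ≈ 1.9184.
Ideal root-3 ≈ 1.7321. |1.9184 − 1.7321| / 1.7321 ≈ 10.76% → 10.8%.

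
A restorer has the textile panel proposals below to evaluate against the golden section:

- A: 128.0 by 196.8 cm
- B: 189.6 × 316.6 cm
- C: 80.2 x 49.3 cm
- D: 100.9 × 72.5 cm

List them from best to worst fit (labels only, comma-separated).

C, B, A, D

Ratios: A = 196.8 / 128.0 ≈ 1.538; B = 316.6 / 189.6 ≈ 1.670; C = 80.2 / 49.3 ≈ 1.627; D = 100.9 / 72.5 ≈ 1.392.
|Δ from 1.618|: A 0.080; B 0.052; C 0.009; D 0.226.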